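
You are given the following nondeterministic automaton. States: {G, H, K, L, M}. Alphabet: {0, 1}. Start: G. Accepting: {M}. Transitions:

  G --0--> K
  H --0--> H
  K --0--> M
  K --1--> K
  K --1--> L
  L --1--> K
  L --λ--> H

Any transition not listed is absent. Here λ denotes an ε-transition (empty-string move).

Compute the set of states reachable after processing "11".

∅

Start in {G}.
Read '1': G→∅; now ∅.
The set is empty and remains empty for the remaining 1 symbol.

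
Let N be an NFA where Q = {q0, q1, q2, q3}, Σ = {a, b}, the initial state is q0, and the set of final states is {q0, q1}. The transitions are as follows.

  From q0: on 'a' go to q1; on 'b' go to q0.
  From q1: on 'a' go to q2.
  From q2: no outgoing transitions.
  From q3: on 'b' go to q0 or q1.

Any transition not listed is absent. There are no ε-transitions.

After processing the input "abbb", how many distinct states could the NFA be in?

0

Start in {q0}.
Read 'a': q0→{q1}; now {q1}.
Read 'b': q1→∅; now ∅.
The set is empty and remains empty for the remaining 2 symbols.
That set has 0 states.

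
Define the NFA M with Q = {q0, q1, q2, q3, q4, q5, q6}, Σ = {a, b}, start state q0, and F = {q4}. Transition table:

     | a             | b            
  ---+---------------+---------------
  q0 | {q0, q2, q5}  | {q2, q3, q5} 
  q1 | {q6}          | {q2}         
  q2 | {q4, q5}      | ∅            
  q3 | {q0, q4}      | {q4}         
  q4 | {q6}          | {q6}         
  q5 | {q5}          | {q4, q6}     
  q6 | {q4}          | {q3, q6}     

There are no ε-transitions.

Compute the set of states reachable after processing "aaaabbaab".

{q2, q3, q4, q5, q6}

Start in {q0}.
Read 'a': q0→{q0, q2, q5}; now {q0, q2, q5}.
Read 'a': q0→{q0, q2, q5}, q2→{q4, q5}, q5→{q5}; now {q0, q2, q4, q5}.
Read 'a': q0→{q0, q2, q5}, q2→{q4, q5}, q4→{q6}, q5→{q5}; now {q0, q2, q4, q5, q6}.
Read 'a': q0→{q0, q2, q5}, q2→{q4, q5}, q4→{q6}, q5→{q5}, q6→{q4}; now {q0, q2, q4, q5, q6}.
Read 'b': q0→{q2, q3, q5}, q2→∅, q4→{q6}, q5→{q4, q6}, q6→{q3, q6}; now {q2, q3, q4, q5, q6}.
Read 'b': q2→∅, q3→{q4}, q4→{q6}, q5→{q4, q6}, q6→{q3, q6}; now {q3, q4, q6}.
Read 'a': q3→{q0, q4}, q4→{q6}, q6→{q4}; now {q0, q4, q6}.
Read 'a': q0→{q0, q2, q5}, q4→{q6}, q6→{q4}; now {q0, q2, q4, q5, q6}.
Read 'b': q0→{q2, q3, q5}, q2→∅, q4→{q6}, q5→{q4, q6}, q6→{q3, q6}; now {q2, q3, q4, q5, q6}.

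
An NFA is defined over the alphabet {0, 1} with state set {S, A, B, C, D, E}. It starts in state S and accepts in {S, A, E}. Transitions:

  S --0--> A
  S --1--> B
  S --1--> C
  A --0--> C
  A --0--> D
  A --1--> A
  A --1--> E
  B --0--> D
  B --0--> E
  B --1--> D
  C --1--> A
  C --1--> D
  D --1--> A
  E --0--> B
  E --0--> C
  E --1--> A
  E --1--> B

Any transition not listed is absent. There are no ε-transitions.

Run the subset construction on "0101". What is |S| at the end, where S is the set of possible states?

Start in {S}.
Read '0': {S} → {A}.
Read '1': {A} → {A, E}.
Read '0': {A, E} → {B, C, D}.
Read '1': {B, C, D} → {A, D}.
That set has 2 states.

2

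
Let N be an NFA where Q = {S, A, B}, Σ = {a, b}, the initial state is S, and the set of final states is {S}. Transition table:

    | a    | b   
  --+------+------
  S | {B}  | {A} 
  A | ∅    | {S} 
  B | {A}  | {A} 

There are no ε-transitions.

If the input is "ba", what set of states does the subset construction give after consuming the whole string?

∅

Start in {S}.
Read 'b': S→{A}; now {A}.
Read 'a': A→∅; now ∅.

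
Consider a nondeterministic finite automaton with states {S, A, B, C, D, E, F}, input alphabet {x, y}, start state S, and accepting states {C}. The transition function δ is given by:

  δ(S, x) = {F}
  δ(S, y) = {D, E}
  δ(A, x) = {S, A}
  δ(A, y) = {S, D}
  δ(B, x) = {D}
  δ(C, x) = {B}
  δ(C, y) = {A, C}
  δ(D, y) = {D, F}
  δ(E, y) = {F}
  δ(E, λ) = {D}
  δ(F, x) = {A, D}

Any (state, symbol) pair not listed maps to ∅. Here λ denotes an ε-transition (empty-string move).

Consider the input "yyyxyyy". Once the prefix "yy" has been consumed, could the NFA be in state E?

No

Start in {S}.
Read 'y': S→{D, E}; now {D, E}.
Read 'y': D→{D, F}, E→{F}; now {D, F}.
State E is not in {D, F}.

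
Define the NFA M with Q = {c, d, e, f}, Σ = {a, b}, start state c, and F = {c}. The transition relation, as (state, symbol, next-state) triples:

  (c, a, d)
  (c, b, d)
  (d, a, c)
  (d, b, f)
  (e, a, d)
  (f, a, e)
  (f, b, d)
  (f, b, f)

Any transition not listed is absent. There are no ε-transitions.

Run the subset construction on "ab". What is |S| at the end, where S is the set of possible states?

Start in {c}.
Read 'a': {c} → {d}.
Read 'b': {d} → {f}.
That set has 1 state.

1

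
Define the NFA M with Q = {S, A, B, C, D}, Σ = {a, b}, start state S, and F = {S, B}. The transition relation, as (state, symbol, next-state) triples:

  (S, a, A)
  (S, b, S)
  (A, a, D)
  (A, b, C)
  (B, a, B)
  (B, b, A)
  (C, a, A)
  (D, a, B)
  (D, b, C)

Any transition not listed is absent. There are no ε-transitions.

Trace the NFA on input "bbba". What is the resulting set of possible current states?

{A}

Start in {S}.
Read 'b': S→{S}; now {S}.
Read 'b': S→{S}; now {S}.
Read 'b': S→{S}; now {S}.
Read 'a': S→{A}; now {A}.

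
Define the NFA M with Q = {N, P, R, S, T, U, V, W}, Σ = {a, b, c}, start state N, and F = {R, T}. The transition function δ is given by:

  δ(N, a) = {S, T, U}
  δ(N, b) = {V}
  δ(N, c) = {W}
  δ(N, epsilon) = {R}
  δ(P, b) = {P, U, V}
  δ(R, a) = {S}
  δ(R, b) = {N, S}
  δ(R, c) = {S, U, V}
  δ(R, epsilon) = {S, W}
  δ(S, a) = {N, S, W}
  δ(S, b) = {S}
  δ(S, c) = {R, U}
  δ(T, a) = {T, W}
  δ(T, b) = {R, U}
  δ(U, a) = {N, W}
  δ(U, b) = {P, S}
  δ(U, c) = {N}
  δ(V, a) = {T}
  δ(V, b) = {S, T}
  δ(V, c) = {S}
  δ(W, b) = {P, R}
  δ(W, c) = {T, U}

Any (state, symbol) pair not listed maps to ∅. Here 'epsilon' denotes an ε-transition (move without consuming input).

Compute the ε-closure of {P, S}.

{P, S}

Begin with {P, S}.
No ε-moves leave this set, so the closure equals the set itself.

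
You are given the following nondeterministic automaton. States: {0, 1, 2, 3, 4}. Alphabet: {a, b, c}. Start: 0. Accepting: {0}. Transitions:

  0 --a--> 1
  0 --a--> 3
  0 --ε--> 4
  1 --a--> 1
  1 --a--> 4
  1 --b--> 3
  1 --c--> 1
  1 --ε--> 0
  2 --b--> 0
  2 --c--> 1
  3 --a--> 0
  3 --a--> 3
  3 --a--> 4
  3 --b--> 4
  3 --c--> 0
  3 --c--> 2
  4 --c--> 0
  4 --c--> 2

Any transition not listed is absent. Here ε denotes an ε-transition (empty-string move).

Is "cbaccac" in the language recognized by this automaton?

Start: ε-closure({0}) = {0, 4}.
Read 'c': {0, 4} → {0, 2, 4}.
Read 'b': {0, 2, 4} → {0, 4}.
Read 'a': {0, 4} → {0, 1, 3, 4}.
Read 'c': {0, 1, 3, 4} → {0, 1, 2, 4}.
Read 'c': {0, 1, 2, 4} → {0, 1, 2, 4}.
Read 'a': {0, 1, 2, 4} → {0, 1, 3, 4}.
Read 'c': {0, 1, 3, 4} → {0, 1, 2, 4}.
The final set {0, 1, 2, 4} contains the accepting state 0.

Yes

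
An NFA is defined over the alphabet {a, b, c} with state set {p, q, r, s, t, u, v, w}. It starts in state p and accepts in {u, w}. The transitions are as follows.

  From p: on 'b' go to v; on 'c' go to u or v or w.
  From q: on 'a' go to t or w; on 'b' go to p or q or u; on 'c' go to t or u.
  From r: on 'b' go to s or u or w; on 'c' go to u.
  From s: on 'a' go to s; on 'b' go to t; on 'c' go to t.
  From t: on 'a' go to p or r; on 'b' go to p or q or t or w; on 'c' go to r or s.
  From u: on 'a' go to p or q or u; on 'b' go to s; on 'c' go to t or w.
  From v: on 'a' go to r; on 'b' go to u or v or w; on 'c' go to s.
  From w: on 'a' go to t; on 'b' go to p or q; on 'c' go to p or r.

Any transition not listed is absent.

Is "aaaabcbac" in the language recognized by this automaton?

No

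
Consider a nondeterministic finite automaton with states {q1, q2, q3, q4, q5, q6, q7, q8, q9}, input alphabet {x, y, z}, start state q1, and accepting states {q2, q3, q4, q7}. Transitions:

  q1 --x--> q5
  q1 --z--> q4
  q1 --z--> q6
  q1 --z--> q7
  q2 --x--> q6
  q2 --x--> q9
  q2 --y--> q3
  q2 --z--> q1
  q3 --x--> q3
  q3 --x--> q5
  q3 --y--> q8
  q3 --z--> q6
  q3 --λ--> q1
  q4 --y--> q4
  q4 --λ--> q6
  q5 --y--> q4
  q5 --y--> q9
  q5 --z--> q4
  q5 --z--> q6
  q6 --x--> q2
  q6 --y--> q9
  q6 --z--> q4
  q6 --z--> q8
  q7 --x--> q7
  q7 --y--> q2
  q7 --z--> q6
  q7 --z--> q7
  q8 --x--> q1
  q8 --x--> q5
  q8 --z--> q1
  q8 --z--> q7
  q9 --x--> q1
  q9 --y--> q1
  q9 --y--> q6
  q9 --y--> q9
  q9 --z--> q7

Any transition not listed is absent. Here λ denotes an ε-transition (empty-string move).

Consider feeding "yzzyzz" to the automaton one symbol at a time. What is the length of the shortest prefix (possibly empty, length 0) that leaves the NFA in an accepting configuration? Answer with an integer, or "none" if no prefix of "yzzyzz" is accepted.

none

Start in {q1}.
Read 'y': q1→∅; now ∅.
The set is empty and remains empty for the remaining 5 symbols.
No reachable set along the way intersects F.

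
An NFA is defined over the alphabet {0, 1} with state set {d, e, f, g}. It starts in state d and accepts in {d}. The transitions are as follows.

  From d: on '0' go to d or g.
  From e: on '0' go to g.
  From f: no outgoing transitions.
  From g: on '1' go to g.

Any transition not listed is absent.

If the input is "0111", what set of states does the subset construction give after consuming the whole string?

{g}

Start in {d}.
Read '0': d→{d, g}; now {d, g}.
Read '1': d→∅, g→{g}; now {g}.
Read '1': g→{g}; now {g}.
Read '1': g→{g}; now {g}.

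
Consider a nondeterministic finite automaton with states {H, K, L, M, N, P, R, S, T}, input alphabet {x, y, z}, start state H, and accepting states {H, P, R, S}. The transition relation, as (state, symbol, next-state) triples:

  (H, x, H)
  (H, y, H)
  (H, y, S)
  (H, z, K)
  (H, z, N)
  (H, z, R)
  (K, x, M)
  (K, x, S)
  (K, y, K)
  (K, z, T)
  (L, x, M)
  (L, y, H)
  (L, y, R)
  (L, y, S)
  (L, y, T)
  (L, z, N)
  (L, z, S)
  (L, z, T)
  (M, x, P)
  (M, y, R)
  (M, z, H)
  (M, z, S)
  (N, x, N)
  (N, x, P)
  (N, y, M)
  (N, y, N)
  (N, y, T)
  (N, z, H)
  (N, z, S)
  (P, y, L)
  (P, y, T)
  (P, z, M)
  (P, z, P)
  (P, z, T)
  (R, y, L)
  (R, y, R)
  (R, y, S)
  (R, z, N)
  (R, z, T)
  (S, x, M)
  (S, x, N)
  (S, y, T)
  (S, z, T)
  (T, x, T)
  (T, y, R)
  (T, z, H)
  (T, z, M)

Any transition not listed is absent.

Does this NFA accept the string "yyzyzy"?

Start in {H}.
Read 'y': {H} → {H, S}.
Read 'y': {H, S} → {H, S, T}.
Read 'z': {H, S, T} → {H, K, M, N, R, T}.
Read 'y': {H, K, M, N, R, T} → {H, K, L, M, N, R, S, T}.
Read 'z': {H, K, L, M, N, R, S, T} → {H, K, M, N, R, S, T}.
Read 'y': {H, K, M, N, R, S, T} → {H, K, L, M, N, R, S, T}.
The final set {H, K, L, M, N, R, S, T} contains the accepting states H, R, S.

Yes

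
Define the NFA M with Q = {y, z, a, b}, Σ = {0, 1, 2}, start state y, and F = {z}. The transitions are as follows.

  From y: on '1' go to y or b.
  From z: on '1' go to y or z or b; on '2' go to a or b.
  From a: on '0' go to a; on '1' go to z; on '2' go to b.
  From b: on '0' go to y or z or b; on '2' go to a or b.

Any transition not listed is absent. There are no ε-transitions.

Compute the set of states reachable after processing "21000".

Start in {y}.
Read '2': {y} → ∅.
The set is empty and remains empty for the remaining 4 symbols.

∅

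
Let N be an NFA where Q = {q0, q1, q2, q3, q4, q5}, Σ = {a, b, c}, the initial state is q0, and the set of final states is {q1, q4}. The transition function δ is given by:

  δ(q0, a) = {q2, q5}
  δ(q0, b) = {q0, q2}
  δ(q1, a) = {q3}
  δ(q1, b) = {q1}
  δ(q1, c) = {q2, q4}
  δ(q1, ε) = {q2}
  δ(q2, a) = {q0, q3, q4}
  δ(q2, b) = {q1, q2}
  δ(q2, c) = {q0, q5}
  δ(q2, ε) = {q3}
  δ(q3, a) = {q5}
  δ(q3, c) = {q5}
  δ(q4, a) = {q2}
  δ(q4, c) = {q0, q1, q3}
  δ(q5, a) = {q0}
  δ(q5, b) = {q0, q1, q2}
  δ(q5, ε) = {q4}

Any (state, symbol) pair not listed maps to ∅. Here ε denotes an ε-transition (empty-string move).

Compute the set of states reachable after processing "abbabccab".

Start in {q0}.
Read 'a': q0→{q2, q5}; union {q2, q5}; ε-closure = {q2, q3, q4, q5}.
Read 'b': q2→{q1, q2}, q3→∅, q4→∅, q5→{q0, q1, q2}; union {q0, q1, q2}; ε-closure = {q0, q1, q2, q3}.
Read 'b': q0→{q0, q2}, q1→{q1}, q2→{q1, q2}, q3→∅; union {q0, q1, q2}; ε-closure = {q0, q1, q2, q3}.
Read 'a': q0→{q2, q5}, q1→{q3}, q2→{q0, q3, q4}, q3→{q5}; now {q0, q2, q3, q4, q5}.
Read 'b': q0→{q0, q2}, q2→{q1, q2}, q3→∅, q4→∅, q5→{q0, q1, q2}; union {q0, q1, q2}; ε-closure = {q0, q1, q2, q3}.
Read 'c': q0→∅, q1→{q2, q4}, q2→{q0, q5}, q3→{q5}; union {q0, q2, q4, q5}; ε-closure = {q0, q2, q3, q4, q5}.
Read 'c': q0→∅, q2→{q0, q5}, q3→{q5}, q4→{q0, q1, q3}, q5→∅; union {q0, q1, q3, q5}; ε-closure = {q0, q1, q2, q3, q4, q5}.
Read 'a': q0→{q2, q5}, q1→{q3}, q2→{q0, q3, q4}, q3→{q5}, q4→{q2}, q5→{q0}; now {q0, q2, q3, q4, q5}.
Read 'b': q0→{q0, q2}, q2→{q1, q2}, q3→∅, q4→∅, q5→{q0, q1, q2}; union {q0, q1, q2}; ε-closure = {q0, q1, q2, q3}.

{q0, q1, q2, q3}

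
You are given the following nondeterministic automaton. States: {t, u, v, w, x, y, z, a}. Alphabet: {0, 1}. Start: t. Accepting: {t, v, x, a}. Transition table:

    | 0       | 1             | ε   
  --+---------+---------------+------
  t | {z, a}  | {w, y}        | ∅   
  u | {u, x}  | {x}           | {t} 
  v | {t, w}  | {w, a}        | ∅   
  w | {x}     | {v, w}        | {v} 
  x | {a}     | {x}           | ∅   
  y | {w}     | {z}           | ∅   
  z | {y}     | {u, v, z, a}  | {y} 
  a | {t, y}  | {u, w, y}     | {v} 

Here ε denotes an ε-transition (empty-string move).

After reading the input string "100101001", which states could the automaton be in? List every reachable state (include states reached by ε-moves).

Start in {t}.
Read '1': t→{w, y}; union {w, y}; ε-closure = {v, w, y}.
Read '0': v→{t, w}, w→{x}, y→{w}; union {t, w, x}; ε-closure = {t, v, w, x}.
Read '0': t→{z, a}, v→{t, w}, w→{x}, x→{a}; union {t, w, x, z, a}; ε-closure = {t, v, w, x, y, z, a}.
Read '1': t→{w, y}, v→{w, a}, w→{v, w}, x→{x}, y→{z}, z→{u, v, z, a}, a→{u, w, y}; union {u, v, w, x, y, z, a}; ε-closure = {t, u, v, w, x, y, z, a}.
Read '0': t→{z, a}, u→{u, x}, v→{t, w}, w→{x}, x→{a}, y→{w}, z→{y}, a→{t, y}; union {t, u, w, x, y, z, a}; ε-closure = {t, u, v, w, x, y, z, a}.
Read '1': t→{w, y}, u→{x}, v→{w, a}, w→{v, w}, x→{x}, y→{z}, z→{u, v, z, a}, a→{u, w, y}; union {u, v, w, x, y, z, a}; ε-closure = {t, u, v, w, x, y, z, a}.
Read '0': t→{z, a}, u→{u, x}, v→{t, w}, w→{x}, x→{a}, y→{w}, z→{y}, a→{t, y}; union {t, u, w, x, y, z, a}; ε-closure = {t, u, v, w, x, y, z, a}.
Read '0': t→{z, a}, u→{u, x}, v→{t, w}, w→{x}, x→{a}, y→{w}, z→{y}, a→{t, y}; union {t, u, w, x, y, z, a}; ε-closure = {t, u, v, w, x, y, z, a}.
Read '1': t→{w, y}, u→{x}, v→{w, a}, w→{v, w}, x→{x}, y→{z}, z→{u, v, z, a}, a→{u, w, y}; union {u, v, w, x, y, z, a}; ε-closure = {t, u, v, w, x, y, z, a}.

{t, u, v, w, x, y, z, a}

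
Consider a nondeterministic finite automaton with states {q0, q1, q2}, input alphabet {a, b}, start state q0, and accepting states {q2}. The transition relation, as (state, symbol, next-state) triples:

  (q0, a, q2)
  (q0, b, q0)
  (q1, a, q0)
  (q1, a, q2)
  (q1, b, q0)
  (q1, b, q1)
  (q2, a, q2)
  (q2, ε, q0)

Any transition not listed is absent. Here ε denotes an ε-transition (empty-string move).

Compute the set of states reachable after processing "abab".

Start in {q0}.
Read 'a': q0→{q2}; union {q2}; ε-closure = {q0, q2}.
Read 'b': q0→{q0}, q2→∅; now {q0}.
Read 'a': q0→{q2}; union {q2}; ε-closure = {q0, q2}.
Read 'b': q0→{q0}, q2→∅; now {q0}.

{q0}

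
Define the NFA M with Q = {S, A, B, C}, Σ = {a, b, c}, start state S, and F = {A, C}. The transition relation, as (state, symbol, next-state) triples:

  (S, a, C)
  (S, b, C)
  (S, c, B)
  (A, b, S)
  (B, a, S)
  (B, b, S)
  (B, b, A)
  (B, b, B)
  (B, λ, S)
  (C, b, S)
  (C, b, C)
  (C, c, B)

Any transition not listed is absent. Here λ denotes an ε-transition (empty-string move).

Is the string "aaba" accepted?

No

Start in {S}.
Read 'a': S→{C}; now {C}.
Read 'a': C→∅; now ∅.
The set is empty and remains empty for the remaining 2 symbols.
The final set ∅ contains no accepting state.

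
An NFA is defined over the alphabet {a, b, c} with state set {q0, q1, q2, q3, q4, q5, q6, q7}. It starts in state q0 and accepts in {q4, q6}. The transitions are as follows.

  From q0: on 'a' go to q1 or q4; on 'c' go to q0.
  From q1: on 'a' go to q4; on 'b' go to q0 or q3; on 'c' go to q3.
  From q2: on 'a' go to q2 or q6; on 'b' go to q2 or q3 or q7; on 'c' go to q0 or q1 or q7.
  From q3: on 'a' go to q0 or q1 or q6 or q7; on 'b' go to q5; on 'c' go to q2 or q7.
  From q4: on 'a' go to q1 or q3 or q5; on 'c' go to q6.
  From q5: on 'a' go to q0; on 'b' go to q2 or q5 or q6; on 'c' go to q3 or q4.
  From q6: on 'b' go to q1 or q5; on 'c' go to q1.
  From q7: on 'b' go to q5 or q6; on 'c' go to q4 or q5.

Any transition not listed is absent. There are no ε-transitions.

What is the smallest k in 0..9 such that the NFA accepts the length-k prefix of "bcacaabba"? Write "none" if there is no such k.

Start in {q0}.
Read 'b': q0→∅; now ∅.
The set is empty and remains empty for the remaining 8 symbols.
No reachable set along the way intersects F.

none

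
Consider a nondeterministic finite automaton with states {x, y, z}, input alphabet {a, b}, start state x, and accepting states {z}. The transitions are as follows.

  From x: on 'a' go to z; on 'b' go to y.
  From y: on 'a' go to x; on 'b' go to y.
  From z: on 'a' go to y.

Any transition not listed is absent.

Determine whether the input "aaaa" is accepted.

Yes

Start in {x}.
Read 'a': {x} → {z}.
Read 'a': {z} → {y}.
Read 'a': {y} → {x}.
Read 'a': {x} → {z}.
The final set {z} contains the accepting state z.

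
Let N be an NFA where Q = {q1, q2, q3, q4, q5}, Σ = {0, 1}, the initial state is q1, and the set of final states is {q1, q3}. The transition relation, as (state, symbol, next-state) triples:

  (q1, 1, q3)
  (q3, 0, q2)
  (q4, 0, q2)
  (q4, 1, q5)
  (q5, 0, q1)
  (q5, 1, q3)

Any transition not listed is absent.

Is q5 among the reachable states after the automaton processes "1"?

No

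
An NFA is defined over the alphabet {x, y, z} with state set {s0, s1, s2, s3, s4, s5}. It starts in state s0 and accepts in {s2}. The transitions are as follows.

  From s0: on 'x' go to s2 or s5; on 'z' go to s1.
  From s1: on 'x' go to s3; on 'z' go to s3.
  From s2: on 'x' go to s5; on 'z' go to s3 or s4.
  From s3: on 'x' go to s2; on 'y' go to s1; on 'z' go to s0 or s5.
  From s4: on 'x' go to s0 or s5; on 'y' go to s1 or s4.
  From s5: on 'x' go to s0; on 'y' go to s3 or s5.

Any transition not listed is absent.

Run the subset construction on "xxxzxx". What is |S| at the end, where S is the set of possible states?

3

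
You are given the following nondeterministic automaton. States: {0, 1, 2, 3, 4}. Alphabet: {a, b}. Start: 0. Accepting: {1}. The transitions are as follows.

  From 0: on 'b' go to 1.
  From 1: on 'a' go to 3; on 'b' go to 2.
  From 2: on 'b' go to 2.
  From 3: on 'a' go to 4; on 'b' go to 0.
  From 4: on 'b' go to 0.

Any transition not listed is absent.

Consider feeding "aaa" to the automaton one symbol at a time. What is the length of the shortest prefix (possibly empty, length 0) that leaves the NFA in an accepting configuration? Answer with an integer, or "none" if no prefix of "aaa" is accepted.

Start in {0}.
Read 'a': 0→∅; now ∅.
The set is empty and remains empty for the remaining 2 symbols.
No reachable set along the way intersects F.

none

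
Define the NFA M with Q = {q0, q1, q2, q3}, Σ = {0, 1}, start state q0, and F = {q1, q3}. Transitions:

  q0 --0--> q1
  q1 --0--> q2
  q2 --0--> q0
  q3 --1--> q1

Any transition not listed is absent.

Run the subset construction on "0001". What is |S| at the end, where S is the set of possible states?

Start in {q0}.
Read '0': q0→{q1}; now {q1}.
Read '0': q1→{q2}; now {q2}.
Read '0': q2→{q0}; now {q0}.
Read '1': q0→∅; now ∅.
That set has 0 states.

0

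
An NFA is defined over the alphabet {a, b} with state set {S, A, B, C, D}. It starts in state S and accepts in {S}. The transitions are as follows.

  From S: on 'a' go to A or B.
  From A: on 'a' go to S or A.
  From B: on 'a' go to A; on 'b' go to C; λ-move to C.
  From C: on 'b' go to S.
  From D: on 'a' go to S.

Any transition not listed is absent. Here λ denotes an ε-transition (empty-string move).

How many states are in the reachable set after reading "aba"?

3

Start in {S}.
Read 'a': S→{A, B}; union {A, B}; ε-closure = {A, B, C}.
Read 'b': A→∅, B→{C}, C→{S}; now {S, C}.
Read 'a': S→{A, B}, C→∅; union {A, B}; ε-closure = {A, B, C}.
That set has 3 states.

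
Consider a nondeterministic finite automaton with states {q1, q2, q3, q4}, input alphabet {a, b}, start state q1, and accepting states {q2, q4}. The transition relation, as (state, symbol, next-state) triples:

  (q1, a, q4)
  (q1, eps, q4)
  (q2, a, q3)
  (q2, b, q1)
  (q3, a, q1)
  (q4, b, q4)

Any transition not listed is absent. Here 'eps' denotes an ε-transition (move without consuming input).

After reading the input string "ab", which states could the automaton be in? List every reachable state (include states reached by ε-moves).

Start: ε-closure({q1}) = {q1, q4}.
Read 'a': {q1, q4} → {q4}.
Read 'b': {q4} → {q4}.

{q4}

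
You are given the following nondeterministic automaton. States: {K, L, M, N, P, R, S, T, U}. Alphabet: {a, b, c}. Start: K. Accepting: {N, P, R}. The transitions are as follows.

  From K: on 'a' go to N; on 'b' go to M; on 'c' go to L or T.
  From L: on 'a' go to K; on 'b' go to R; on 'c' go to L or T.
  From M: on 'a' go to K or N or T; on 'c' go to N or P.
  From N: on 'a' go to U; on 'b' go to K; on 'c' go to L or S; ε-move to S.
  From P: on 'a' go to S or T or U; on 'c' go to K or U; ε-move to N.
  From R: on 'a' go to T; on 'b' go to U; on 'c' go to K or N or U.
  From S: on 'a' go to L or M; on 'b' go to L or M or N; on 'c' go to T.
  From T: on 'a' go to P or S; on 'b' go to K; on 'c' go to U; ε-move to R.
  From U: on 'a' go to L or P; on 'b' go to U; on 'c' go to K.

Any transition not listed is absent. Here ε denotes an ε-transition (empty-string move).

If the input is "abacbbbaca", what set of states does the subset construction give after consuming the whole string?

Start in {K}.
Read 'a': {K} → {N, S}.
Read 'b': {N, S} → {K, L, M, N, S}.
Read 'a': {K, L, M, N, S} → {K, L, M, N, R, S, T, U}.
Read 'c': {K, L, M, N, R, S, T, U} → {K, L, N, P, R, S, T, U}.
Read 'b': {K, L, N, P, R, S, T, U} → {K, L, M, N, R, S, U}.
Read 'b': {K, L, M, N, R, S, U} → {K, L, M, N, R, S, U}.
Read 'b': {K, L, M, N, R, S, U} → {K, L, M, N, R, S, U}.
Read 'a': {K, L, M, N, R, S, U} → {K, L, M, N, P, R, S, T, U}.
Read 'c': {K, L, M, N, P, R, S, T, U} → {K, L, N, P, R, S, T, U}.
Read 'a': {K, L, N, P, R, S, T, U} → {K, L, M, N, P, R, S, T, U}.

{K, L, M, N, P, R, S, T, U}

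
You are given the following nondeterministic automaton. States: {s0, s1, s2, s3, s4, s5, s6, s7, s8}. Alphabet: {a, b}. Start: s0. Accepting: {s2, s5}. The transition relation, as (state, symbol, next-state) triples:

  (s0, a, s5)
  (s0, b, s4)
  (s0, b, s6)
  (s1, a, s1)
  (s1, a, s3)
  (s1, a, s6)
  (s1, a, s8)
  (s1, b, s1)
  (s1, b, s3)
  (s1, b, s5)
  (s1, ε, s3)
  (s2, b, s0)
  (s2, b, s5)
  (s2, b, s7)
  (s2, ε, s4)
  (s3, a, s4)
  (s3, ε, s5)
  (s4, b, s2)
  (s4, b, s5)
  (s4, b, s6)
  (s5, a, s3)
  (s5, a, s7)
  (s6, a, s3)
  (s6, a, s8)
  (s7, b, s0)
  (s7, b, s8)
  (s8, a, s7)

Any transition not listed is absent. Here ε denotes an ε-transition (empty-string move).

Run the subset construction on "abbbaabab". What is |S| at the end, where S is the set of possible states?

Start in {s0}.
Read 'a': s0→{s5}; now {s5}.
Read 'b': s5→∅; now ∅.
The set is empty and remains empty for the remaining 7 symbols.
That set has 0 states.

0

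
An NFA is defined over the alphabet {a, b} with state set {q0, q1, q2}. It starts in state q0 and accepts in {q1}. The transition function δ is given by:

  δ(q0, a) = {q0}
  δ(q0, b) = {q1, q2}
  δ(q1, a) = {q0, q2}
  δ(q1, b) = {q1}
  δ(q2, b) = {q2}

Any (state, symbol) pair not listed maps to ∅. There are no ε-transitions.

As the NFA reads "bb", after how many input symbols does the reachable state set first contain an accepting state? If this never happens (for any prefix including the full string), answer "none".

1

Start in {q0}.
Read 'b': {q0} → {q1, q2}.
None of the earlier sets intersect F, but {q1, q2} does.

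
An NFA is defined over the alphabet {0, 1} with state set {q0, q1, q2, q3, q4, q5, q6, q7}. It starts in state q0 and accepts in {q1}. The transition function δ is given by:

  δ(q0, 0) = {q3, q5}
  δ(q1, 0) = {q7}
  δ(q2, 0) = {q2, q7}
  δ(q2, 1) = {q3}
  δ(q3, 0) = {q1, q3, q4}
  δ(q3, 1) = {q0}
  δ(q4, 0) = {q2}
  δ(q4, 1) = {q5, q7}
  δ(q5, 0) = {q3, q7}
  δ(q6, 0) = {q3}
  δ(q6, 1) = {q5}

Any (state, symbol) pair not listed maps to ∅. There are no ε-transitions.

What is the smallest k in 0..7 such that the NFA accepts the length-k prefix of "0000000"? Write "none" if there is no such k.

Start in {q0}.
Read '0': q0→{q3, q5}; now {q3, q5}.
Read '0': q3→{q1, q3, q4}, q5→{q3, q7}; now {q1, q3, q4, q7}.
None of the earlier sets intersect F, but {q1, q3, q4, q7} does.

2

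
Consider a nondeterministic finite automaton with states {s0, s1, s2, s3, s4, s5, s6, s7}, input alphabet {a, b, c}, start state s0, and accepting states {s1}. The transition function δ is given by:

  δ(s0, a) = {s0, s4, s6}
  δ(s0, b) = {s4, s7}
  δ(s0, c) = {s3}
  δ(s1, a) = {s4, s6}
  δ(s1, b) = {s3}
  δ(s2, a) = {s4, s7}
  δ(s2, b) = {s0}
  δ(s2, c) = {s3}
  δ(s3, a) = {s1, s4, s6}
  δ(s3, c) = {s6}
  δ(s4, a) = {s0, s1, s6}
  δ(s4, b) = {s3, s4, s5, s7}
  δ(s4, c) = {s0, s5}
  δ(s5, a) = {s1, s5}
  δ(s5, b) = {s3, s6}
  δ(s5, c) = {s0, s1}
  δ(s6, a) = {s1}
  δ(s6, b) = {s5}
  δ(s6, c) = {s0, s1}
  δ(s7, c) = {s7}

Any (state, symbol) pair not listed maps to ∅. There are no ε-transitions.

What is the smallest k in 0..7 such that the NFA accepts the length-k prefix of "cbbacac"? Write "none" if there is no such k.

none

Start in {s0}.
Read 'c': {s0} → {s3}.
Read 'b': {s3} → ∅.
The set is empty and remains empty for the remaining 5 symbols.
No reachable set along the way intersects F.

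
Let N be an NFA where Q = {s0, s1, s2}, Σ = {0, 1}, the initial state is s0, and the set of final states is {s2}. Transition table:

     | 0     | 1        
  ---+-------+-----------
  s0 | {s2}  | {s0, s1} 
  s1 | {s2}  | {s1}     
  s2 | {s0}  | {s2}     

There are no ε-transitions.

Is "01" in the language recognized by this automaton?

Start in {s0}.
Read '0': {s0} → {s2}.
Read '1': {s2} → {s2}.
The final set {s2} contains the accepting state s2.

Yes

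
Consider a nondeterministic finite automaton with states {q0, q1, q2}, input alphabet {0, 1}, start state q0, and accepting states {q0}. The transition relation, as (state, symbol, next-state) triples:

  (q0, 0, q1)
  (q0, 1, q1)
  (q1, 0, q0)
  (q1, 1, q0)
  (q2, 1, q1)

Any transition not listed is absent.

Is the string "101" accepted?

Start in {q0}.
Read '1': q0→{q1}; now {q1}.
Read '0': q1→{q0}; now {q0}.
Read '1': q0→{q1}; now {q1}.
The final set {q1} contains no accepting state.

No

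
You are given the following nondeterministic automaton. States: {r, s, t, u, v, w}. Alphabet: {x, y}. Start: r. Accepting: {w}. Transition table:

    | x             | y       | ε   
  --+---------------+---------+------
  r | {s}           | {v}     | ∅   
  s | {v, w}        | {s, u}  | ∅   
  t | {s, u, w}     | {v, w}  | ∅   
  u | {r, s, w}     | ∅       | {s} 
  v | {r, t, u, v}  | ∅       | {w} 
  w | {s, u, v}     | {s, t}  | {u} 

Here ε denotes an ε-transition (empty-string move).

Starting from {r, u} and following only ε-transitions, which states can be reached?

{r, s, u}

Begin with {r, u}.
ε-move u → s; add s.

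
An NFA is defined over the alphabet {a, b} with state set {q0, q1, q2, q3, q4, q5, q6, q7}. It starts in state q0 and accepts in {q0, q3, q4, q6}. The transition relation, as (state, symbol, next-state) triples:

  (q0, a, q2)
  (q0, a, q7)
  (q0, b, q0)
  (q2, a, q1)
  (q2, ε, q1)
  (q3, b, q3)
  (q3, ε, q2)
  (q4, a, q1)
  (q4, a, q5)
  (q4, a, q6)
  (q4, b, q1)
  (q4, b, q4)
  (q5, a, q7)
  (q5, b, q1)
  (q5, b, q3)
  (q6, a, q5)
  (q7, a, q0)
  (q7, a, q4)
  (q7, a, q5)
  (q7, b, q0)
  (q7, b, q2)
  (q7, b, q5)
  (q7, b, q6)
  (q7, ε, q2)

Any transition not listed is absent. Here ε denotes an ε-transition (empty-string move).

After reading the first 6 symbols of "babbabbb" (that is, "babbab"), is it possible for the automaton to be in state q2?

Yes

Start in {q0}.
Read 'b': q0→{q0}; now {q0}.
Read 'a': q0→{q2, q7}; union {q2, q7}; ε-closure = {q1, q2, q7}.
Read 'b': q1→∅, q2→∅, q7→{q0, q2, q5, q6}; union {q0, q2, q5, q6}; ε-closure = {q0, q1, q2, q5, q6}.
Read 'b': q0→{q0}, q1→∅, q2→∅, q5→{q1, q3}, q6→∅; union {q0, q1, q3}; ε-closure = {q0, q1, q2, q3}.
Read 'a': q0→{q2, q7}, q1→∅, q2→{q1}, q3→∅; now {q1, q2, q7}.
Read 'b': q1→∅, q2→∅, q7→{q0, q2, q5, q6}; union {q0, q2, q5, q6}; ε-closure = {q0, q1, q2, q5, q6}.
State q2 is in {q0, q1, q2, q5, q6}.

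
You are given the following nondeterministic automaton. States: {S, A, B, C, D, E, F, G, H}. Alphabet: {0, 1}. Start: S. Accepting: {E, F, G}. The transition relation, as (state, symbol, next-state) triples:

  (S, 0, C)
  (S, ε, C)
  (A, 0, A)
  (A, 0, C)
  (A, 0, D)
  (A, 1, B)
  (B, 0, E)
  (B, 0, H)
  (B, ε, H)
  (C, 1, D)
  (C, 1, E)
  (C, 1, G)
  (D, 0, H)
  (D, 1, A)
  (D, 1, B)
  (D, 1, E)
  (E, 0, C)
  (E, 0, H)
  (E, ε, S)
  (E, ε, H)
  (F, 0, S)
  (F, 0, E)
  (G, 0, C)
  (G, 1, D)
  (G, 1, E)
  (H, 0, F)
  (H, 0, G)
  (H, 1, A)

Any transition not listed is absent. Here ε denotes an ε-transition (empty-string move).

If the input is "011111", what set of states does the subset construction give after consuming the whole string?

{S, A, B, C, D, E, G, H}

Start: ε-closure({S}) = {S, C}.
Read '0': {S, C} → {C}.
Read '1': {C} → {S, C, D, E, G, H}.
Read '1': {S, C, D, E, G, H} → {S, A, B, C, D, E, G, H}.
Read '1': {S, A, B, C, D, E, G, H} → {S, A, B, C, D, E, G, H}.
Read '1': {S, A, B, C, D, E, G, H} → {S, A, B, C, D, E, G, H}.
Read '1': {S, A, B, C, D, E, G, H} → {S, A, B, C, D, E, G, H}.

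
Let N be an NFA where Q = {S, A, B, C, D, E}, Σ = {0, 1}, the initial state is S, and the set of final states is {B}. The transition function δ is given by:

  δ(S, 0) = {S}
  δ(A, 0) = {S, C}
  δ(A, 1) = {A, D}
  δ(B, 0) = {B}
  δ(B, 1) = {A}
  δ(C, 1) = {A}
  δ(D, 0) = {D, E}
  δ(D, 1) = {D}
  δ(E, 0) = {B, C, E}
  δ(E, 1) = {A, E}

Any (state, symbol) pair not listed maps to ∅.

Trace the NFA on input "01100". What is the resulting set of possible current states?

∅

Start in {S}.
Read '0': S→{S}; now {S}.
Read '1': S→∅; now ∅.
The set is empty and remains empty for the remaining 3 symbols.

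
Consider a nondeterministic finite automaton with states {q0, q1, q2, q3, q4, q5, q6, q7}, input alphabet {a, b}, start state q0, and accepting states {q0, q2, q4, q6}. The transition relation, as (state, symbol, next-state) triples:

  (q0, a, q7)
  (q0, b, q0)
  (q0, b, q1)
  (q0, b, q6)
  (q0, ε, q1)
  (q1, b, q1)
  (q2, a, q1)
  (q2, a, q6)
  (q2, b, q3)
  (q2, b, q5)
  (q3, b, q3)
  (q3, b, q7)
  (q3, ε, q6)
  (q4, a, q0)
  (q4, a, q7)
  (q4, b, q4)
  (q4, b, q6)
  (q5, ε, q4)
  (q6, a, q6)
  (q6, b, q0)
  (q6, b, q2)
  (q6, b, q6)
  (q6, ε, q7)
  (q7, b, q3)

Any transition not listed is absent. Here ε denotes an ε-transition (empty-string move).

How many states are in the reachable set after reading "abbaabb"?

8

Start: ε-closure({q0}) = {q0, q1}.
Read 'a': q0→{q7}, q1→∅; now {q7}.
Read 'b': q7→{q3}; union {q3}; ε-closure = {q3, q6, q7}.
Read 'b': q3→{q3, q7}, q6→{q0, q2, q6}, q7→{q3}; union {q0, q2, q3, q6, q7}; ε-closure = {q0, q1, q2, q3, q6, q7}.
Read 'a': q0→{q7}, q1→∅, q2→{q1, q6}, q3→∅, q6→{q6}, q7→∅; now {q1, q6, q7}.
Read 'a': q1→∅, q6→{q6}, q7→∅; union {q6}; ε-closure = {q6, q7}.
Read 'b': q6→{q0, q2, q6}, q7→{q3}; union {q0, q2, q3, q6}; ε-closure = {q0, q1, q2, q3, q6, q7}.
Read 'b': q0→{q0, q1, q6}, q1→{q1}, q2→{q3, q5}, q3→{q3, q7}, q6→{q0, q2, q6}, q7→{q3}; union {q0, q1, q2, q3, q5, q6, q7}; ε-closure = {q0, q1, q2, q3, q4, q5, q6, q7}.
That set has 8 states.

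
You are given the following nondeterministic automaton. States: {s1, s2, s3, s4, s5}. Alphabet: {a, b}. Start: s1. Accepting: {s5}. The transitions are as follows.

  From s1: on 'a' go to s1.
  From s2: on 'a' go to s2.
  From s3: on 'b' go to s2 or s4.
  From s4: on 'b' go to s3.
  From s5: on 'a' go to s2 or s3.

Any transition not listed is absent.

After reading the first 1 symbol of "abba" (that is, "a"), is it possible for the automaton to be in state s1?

Yes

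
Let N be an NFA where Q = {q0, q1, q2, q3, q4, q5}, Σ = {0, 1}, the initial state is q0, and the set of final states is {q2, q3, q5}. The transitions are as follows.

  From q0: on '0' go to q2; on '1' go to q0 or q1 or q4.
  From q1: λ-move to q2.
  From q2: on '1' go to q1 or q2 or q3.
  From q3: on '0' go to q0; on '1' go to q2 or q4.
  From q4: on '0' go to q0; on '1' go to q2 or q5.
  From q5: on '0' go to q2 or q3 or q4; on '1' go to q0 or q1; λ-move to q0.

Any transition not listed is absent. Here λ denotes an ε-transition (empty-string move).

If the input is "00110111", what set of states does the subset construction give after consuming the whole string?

∅

Start in {q0}.
Read '0': q0→{q2}; now {q2}.
Read '0': q2→∅; now ∅.
The set is empty and remains empty for the remaining 6 symbols.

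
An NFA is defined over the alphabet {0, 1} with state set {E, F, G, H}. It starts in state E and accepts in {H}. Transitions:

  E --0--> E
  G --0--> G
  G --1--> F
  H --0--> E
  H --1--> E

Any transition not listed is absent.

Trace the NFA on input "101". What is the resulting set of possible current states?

Start in {E}.
Read '1': {E} → ∅.
The set is empty and remains empty for the remaining 2 symbols.

∅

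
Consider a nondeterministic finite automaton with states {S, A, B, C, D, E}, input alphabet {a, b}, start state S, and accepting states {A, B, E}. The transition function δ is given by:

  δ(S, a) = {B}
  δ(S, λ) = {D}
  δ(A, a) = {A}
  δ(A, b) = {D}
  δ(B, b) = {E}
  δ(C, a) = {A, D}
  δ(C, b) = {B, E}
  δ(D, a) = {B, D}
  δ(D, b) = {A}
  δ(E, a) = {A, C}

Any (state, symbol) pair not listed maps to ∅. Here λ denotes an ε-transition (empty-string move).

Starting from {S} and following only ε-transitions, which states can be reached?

{S, D}

Begin with {S}.
ε-move S → D; add D.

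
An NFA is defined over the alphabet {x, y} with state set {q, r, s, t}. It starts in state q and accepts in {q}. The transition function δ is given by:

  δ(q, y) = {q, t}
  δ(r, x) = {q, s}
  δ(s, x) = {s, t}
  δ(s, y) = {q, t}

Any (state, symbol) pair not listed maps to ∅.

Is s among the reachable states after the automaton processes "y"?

No

Start in {q}.
Read 'y': {q} → {q, t}.
State s is not in {q, t}.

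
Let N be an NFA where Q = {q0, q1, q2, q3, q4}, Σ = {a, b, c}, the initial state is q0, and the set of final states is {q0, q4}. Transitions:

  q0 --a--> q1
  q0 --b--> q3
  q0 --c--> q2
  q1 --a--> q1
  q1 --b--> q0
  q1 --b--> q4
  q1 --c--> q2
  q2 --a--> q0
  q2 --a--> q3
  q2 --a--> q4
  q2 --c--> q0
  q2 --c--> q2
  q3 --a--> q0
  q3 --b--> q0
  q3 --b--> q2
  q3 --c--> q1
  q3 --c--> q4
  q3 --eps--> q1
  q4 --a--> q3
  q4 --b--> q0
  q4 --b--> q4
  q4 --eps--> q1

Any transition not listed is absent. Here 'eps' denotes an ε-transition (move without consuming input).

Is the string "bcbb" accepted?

Yes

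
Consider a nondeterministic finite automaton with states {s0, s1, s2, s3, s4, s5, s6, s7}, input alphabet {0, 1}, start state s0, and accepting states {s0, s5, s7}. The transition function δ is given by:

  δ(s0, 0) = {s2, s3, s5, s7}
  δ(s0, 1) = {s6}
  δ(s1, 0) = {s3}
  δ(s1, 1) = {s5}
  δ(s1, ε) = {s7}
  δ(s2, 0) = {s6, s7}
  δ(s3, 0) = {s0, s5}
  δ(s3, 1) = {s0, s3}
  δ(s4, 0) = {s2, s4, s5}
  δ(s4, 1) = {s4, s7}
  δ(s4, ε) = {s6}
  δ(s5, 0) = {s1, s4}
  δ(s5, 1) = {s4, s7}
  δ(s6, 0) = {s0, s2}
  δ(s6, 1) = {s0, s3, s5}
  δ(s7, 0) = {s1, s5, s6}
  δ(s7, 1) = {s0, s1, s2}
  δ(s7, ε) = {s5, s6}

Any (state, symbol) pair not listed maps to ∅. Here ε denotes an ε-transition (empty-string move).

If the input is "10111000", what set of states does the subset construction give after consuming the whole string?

Start in {s0}.
Read '1': s0→{s6}; now {s6}.
Read '0': s6→{s0, s2}; now {s0, s2}.
Read '1': s0→{s6}, s2→∅; now {s6}.
Read '1': s6→{s0, s3, s5}; now {s0, s3, s5}.
Read '1': s0→{s6}, s3→{s0, s3}, s5→{s4, s7}; union {s0, s3, s4, s6, s7}; ε-closure = {s0, s3, s4, s5, s6, s7}.
Read '0': s0→{s2, s3, s5, s7}, s3→{s0, s5}, s4→{s2, s4, s5}, s5→{s1, s4}, s6→{s0, s2}, s7→{s1, s5, s6}; now {s0, s1, s2, s3, s4, s5, s6, s7}.
Read '0': s0→{s2, s3, s5, s7}, s1→{s3}, s2→{s6, s7}, s3→{s0, s5}, s4→{s2, s4, s5}, s5→{s1, s4}, s6→{s0, s2}, s7→{s1, s5, s6}; now {s0, s1, s2, s3, s4, s5, s6, s7}.
Read '0': s0→{s2, s3, s5, s7}, s1→{s3}, s2→{s6, s7}, s3→{s0, s5}, s4→{s2, s4, s5}, s5→{s1, s4}, s6→{s0, s2}, s7→{s1, s5, s6}; now {s0, s1, s2, s3, s4, s5, s6, s7}.

{s0, s1, s2, s3, s4, s5, s6, s7}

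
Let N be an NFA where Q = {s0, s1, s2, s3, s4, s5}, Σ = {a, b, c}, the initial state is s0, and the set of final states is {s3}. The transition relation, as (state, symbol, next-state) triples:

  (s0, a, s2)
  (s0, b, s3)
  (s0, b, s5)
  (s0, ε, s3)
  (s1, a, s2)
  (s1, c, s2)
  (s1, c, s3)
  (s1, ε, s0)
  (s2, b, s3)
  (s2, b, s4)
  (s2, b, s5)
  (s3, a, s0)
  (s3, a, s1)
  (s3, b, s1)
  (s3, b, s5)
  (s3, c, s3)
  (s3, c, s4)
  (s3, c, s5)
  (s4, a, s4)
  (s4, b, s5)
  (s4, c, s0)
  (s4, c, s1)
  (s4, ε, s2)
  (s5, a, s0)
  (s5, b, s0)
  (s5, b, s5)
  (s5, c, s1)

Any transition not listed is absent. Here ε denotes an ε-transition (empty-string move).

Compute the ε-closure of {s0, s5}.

{s0, s3, s5}

Begin with {s0, s5}.
ε-move s0 → s3; add s3.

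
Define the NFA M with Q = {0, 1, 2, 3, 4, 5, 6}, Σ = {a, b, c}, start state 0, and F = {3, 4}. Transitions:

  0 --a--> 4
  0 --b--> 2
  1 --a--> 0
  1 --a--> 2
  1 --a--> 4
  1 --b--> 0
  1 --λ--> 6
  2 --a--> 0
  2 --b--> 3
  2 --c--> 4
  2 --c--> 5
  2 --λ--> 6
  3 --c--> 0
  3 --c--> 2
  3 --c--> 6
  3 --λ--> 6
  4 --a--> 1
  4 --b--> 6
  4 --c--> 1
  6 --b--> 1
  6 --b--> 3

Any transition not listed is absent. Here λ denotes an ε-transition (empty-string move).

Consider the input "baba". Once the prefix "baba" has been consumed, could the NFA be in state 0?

Yes

Start in {0}.
Read 'b': {0} → {2, 6}.
Read 'a': {2, 6} → {0}.
Read 'b': {0} → {2, 6}.
Read 'a': {2, 6} → {0}.
State 0 is in {0}.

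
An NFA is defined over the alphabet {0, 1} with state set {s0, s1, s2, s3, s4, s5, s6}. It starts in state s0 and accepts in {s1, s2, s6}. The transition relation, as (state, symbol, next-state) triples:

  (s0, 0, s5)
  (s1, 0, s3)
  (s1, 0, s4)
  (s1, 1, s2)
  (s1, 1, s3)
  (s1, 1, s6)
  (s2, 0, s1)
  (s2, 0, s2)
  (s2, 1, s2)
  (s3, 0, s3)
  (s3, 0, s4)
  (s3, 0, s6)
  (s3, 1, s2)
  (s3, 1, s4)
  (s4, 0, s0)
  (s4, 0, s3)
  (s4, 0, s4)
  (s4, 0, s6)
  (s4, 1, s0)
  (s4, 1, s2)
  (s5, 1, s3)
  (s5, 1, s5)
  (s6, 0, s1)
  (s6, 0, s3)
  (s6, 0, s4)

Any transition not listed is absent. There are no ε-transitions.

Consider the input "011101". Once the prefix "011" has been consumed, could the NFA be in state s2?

Yes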